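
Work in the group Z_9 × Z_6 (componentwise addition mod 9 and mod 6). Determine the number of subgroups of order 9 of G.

|G| = 54 and 9 | 54, so subgroups of order 9 are possible by Lagrange.
The subgroups of order 9 are: {(0,0), (0,2), (0,4), (3,0), (3,2), (3,4), (6,0), (6,2), (6,4)}; {(0,0), (1,0), (2,0), (3,0), (4,0), (5,0), (6,0), (7,0), (8,0)}; {(0,0), (1,2), (2,4), (3,0), (4,2), (5,4), (6,0), (7,2), (8,4)}; {(0,0), (1,4), (2,2), (3,0), (4,4), (5,2), (6,0), (7,4), (8,2)}.
So G has 4 subgroups of order 9.

4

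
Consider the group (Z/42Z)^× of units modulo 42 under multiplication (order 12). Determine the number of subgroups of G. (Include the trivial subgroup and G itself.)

|G| = 12, so by Lagrange every subgroup order divides 12. Divisors: 1, 2, 3, 4, 6, 12.
Subgroups by order — order 1: 1; order 2: 3; order 3: 1; order 4: 1; order 6: 3; order 12: 1.
Total: 1 + 3 + 1 + 1 + 3 + 1 = 10.

10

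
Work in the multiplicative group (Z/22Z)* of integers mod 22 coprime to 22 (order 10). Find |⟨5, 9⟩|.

|⟨5⟩| = 5 and |⟨9⟩| = 5, so |H| is a multiple of lcm(5, 5) = 5 and divides |G| = 10.
Closing under the operation: H = {1, 3, 5, 9, 15}, so |H| = 5.

5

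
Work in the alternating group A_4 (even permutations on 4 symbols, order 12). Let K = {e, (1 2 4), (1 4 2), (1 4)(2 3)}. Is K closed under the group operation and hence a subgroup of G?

Closure fails: (1 2 4) ∘ (1 4)(2 3) = (2 3 4) ∉ K. So K is not a subgroup.

No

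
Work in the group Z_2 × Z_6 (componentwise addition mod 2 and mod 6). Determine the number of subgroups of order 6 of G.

3

|G| = 12 and 6 | 12, so subgroups of order 6 are possible by Lagrange.
The subgroups of order 6 are: {(0,0), (0,1), (0,2), (0,3), (0,4), (0,5)}; {(0,0), (0,2), (0,4), (1,0), (1,2), (1,4)}; {(0,0), (0,2), (0,4), (1,1), (1,3), (1,5)}.
So G has 3 subgroups of order 6.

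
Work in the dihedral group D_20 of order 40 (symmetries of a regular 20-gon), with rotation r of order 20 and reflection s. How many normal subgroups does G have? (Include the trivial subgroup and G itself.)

9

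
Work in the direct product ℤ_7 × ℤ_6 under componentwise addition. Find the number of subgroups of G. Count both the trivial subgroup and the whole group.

8

|G| = 42, so by Lagrange every subgroup order divides 42. Divisors: 1, 2, 3, 6, 7, 14, 21, 42.
Subgroups by order — order 1: 1; order 2: 1; order 3: 1; order 6: 1; order 7: 1; order 14: 1; order 21: 1; order 42: 1.
Total: 1 + 1 + 1 + 1 + 1 + 1 + 1 + 1 = 8.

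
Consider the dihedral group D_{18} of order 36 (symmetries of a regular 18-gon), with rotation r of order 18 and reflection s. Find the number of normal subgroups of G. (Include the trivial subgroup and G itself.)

9

G has 45 subgroups. Checking conjugation-invariance by order — order 1: 1/1 normal; order 2: 1/19 normal; order 3: 1/1 normal; order 4: 0/9 normal; order 6: 1/7 normal; order 9: 1/1 normal; order 12: 0/3 normal; order 18: 3/3 normal; order 36: 1/1 normal.
Total normal subgroups: 9.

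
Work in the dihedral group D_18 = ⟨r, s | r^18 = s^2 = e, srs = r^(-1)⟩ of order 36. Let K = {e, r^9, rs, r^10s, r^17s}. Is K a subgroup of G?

|K| = 5 does not divide |G| = 36, so by Lagrange K is not a subgroup.

No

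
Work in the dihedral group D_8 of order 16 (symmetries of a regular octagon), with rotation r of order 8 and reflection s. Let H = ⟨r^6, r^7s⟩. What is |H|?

8

|⟨r^6⟩| = 4 and |⟨r^7s⟩| = 2, so |H| is a multiple of lcm(4, 2) = 4 and divides |G| = 16.
Closing under the operation: H = {e, r^2, r^4, r^6, rs, r^3s, r^5s, r^7s}, so |H| = 8.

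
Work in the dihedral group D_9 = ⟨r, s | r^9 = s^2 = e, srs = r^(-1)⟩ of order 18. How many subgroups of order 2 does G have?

9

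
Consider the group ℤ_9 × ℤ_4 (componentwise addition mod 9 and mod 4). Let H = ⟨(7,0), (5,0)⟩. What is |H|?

|⟨(7,0)⟩| = 9 and |⟨(5,0)⟩| = 9, so |H| is a multiple of lcm(9, 9) = 9 and divides |G| = 36.
Closing under the operation: H = {(0,0), (1,0), (2,0), (3,0), (4,0), (5,0), (6,0), (7,0), (8,0)}, so |H| = 9.

9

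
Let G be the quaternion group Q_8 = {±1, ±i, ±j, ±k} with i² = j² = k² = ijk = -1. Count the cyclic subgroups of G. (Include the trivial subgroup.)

A cyclic subgroup of order d is generated by each of its φ(d) elements of order d, so the cyclic subgroups of order d number (#elements of order d)/φ(d).
Cyclic subgroups by order — order 1: 1; order 2: 1; order 4: 3.
Total: 5.

5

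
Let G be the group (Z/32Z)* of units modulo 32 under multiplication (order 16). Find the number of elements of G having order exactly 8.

The elements of order 8 are: 3, 5, 11, 13, 19, 21, 27, 29.
That's 8.

8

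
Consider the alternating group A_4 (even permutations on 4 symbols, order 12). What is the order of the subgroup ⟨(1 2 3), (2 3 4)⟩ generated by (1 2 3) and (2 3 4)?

12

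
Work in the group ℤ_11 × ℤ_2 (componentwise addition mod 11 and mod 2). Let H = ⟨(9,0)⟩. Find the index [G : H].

|⟨(9,0)⟩| = 11 and |G| = 22.
By Lagrange, [G : H] = |G|/|H| = 22/11 = 2.

2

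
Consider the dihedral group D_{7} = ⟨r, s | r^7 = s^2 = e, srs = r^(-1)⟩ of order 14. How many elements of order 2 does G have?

7

The elements of order 2 are: s, rs, r^2s, r^3s, r^4s, r^5s, r^6s.
That's 7.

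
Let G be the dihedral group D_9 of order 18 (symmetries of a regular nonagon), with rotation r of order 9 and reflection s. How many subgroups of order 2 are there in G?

9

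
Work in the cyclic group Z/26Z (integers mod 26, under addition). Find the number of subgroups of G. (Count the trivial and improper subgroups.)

4

A cyclic group of order 26 has exactly one subgroup for each divisor of 26.
Divisors of 26: 1, 2, 13, 26.
So Z/26Z has 4 subgroups.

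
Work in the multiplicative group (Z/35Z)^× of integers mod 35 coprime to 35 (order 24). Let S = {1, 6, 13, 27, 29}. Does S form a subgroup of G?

|S| = 5 does not divide |G| = 24, so by Lagrange S is not a subgroup.

No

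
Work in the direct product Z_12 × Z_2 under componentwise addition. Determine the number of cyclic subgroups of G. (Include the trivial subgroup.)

12

A cyclic subgroup of order d is generated by each of its φ(d) elements of order d, so the cyclic subgroups of order d number (#elements of order d)/φ(d).
Cyclic subgroups by order — order 1: 1; order 2: 3; order 3: 1; order 4: 2; order 6: 3; order 12: 2.
Total: 12.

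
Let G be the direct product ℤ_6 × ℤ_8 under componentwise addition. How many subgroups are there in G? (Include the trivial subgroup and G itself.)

|G| = 48, so by Lagrange every subgroup order divides 48. Divisors: 1, 2, 3, 4, 6, 8, 12, 16, 24, 48.
Subgroups by order — order 1: 1; order 2: 3; order 3: 1; order 4: 3; order 6: 3; order 8: 3; order 12: 3; order 16: 1; order 24: 3; order 48: 1.
Total: 1 + 3 + 1 + 3 + 3 + 3 + 3 + 1 + 3 + 1 = 22.

22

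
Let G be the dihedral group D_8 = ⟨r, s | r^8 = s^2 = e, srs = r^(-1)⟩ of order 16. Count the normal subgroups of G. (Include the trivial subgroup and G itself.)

G has 19 subgroups. Checking conjugation-invariance by order — order 1: 1/1 normal; order 2: 1/9 normal; order 4: 1/5 normal; order 8: 3/3 normal; order 16: 1/1 normal.
Total normal subgroups: 7.

7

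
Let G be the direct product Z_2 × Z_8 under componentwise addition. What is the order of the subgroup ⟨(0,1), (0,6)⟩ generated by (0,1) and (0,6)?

8

|⟨(0,1)⟩| = 8 and |⟨(0,6)⟩| = 4, so |H| is a multiple of lcm(8, 4) = 8 and divides |G| = 16.
Closing under the operation: H = {(0,0), (0,1), (0,2), (0,3), (0,4), (0,5), (0,6), (0,7)}, so |H| = 8.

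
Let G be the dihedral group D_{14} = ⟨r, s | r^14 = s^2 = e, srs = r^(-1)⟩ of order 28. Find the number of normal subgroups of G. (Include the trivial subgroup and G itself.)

G has 28 subgroups. Checking conjugation-invariance by order — order 1: 1/1 normal; order 2: 1/15 normal; order 4: 0/7 normal; order 7: 1/1 normal; order 14: 3/3 normal; order 28: 1/1 normal.
Total normal subgroups: 7.

7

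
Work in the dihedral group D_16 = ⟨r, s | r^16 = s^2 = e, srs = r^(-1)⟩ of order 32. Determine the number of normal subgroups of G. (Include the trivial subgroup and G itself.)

G has 36 subgroups. Checking conjugation-invariance by order — order 1: 1/1 normal; order 2: 1/17 normal; order 4: 1/9 normal; order 8: 1/5 normal; order 16: 3/3 normal; order 32: 1/1 normal.
Total normal subgroups: 8.

8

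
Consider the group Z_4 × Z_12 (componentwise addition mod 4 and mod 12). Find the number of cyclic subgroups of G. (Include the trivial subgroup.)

20

A cyclic subgroup of order d is generated by each of its φ(d) elements of order d, so the cyclic subgroups of order d number (#elements of order d)/φ(d).
Cyclic subgroups by order — order 1: 1; order 2: 3; order 3: 1; order 4: 6; order 6: 3; order 12: 6.
Total: 20.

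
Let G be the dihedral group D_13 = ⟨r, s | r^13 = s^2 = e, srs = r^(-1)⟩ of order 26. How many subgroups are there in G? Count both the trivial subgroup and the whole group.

|G| = 26, so by Lagrange every subgroup order divides 26. Divisors: 1, 2, 13, 26.
Subgroups by order — order 1: 1; order 2: 13; order 13: 1; order 26: 1.
Total: 1 + 13 + 1 + 1 = 16.

16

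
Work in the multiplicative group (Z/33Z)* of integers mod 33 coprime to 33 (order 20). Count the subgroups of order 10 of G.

3

|G| = 20 and 10 | 20, so subgroups of order 10 are possible by Lagrange.
The subgroups of order 10 are: {1, 4, 7, 10, 13, 16, 19, 25, 28, 31}; {1, 4, 5, 14, 16, 20, 23, 25, 26, 31}; {1, 2, 4, 8, 16, 17, 25, 29, 31, 32}.
So G has 3 subgroups of order 10.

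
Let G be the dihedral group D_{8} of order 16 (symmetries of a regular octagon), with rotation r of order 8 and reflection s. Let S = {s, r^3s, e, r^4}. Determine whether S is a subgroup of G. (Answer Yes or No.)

Closure fails: s · r^4 = r^4s ∉ S. So S is not a subgroup.

No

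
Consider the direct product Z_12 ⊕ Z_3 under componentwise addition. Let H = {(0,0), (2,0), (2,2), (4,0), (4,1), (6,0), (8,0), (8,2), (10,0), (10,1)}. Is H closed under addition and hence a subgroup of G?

|H| = 10 does not divide |G| = 36, so by Lagrange H is not a subgroup.

No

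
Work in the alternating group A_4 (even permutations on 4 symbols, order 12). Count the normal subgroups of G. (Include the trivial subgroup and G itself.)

3

G has 10 subgroups. Checking conjugation-invariance by order — order 1: 1/1 normal; order 2: 0/3 normal; order 3: 0/4 normal; order 4: 1/1 normal; order 12: 1/1 normal.
Total normal subgroups: 3.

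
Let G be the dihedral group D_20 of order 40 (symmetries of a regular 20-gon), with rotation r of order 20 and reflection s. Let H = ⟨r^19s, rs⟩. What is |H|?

20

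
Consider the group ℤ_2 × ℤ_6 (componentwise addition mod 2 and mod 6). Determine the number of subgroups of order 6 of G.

3

|G| = 12 and 6 | 12, so subgroups of order 6 are possible by Lagrange.
The subgroups of order 6 are: {(0,0), (0,1), (0,2), (0,3), (0,4), (0,5)}; {(0,0), (0,2), (0,4), (1,0), (1,2), (1,4)}; {(0,0), (0,2), (0,4), (1,1), (1,3), (1,5)}.
So G has 3 subgroups of order 6.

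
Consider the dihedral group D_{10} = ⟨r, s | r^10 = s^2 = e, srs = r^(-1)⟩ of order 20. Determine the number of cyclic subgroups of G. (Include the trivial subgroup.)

Each element a generates a cyclic subgroup ⟨a⟩; distinct elements may generate the same one (a cyclic group of order d has φ(d) generators).
Cyclic subgroups by order — order 1: 1; order 2: 11; order 5: 1; order 10: 1.
Total: 14.

14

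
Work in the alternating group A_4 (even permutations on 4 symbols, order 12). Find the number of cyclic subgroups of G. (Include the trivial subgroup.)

8

A cyclic subgroup of order d is generated by each of its φ(d) elements of order d, so the cyclic subgroups of order d number (#elements of order d)/φ(d).
Cyclic subgroups by order — order 1: 1; order 2: 3; order 3: 4.
Total: 8.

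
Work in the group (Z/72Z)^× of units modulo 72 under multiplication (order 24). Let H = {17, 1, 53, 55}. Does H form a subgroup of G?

No

Closure fails: 17 · 53 = 37 ∉ H. So H is not a subgroup.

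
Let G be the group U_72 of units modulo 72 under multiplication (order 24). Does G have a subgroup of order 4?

Yes

4 | 24. A subgroup of order 4 is {1, 17, 19, 35}.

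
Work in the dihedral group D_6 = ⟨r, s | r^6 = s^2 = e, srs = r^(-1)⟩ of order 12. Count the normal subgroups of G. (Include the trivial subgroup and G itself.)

7

G has 16 subgroups. Checking conjugation-invariance by order — order 1: 1/1 normal; order 2: 1/7 normal; order 3: 1/1 normal; order 4: 0/3 normal; order 6: 3/3 normal; order 12: 1/1 normal.
Total normal subgroups: 7.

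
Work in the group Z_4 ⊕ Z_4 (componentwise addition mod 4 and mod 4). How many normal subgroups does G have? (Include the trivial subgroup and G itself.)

15

G is abelian, so every subgroup is normal.
G has 15 subgroups in total, hence 15 normal subgroups.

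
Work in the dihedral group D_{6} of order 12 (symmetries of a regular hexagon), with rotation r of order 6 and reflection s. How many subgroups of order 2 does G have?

7

|G| = 12 and 2 | 12, so subgroups of order 2 are possible by Lagrange.
The subgroups of order 2 are: {e, r^2s}; {e, r^3}; {e, r^3s}; {e, r^4s}; … (7 in all).
So G has 7 subgroups of order 2.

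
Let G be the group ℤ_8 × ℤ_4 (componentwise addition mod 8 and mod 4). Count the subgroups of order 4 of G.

|G| = 32 and 4 | 32, so subgroups of order 4 are possible by Lagrange.
The subgroups of order 4 are: {(0,0), (0,1), (0,2), (0,3)}; {(0,0), (0,2), (4,0), (4,2)}; {(0,0), (0,2), (4,1), (4,3)}; {(0,0), (2,0), (4,0), (6,0)}; … (7 in all).
So G has 7 subgroups of order 4.

7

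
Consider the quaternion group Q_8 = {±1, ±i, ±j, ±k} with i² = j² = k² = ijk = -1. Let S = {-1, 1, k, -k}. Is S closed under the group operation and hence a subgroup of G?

|S| = 4 divides |G| = 8, consistent with Lagrange.
S contains the identity, every element's inverse is in S, and S is closed under ·: it is a subgroup.
In fact S = ⟨-k⟩.

Yes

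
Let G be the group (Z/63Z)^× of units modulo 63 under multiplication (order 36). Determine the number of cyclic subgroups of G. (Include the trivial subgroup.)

20

Each element a generates a cyclic subgroup ⟨a⟩; distinct elements may generate the same one (a cyclic group of order d has φ(d) generators).
Cyclic subgroups by order — order 1: 1; order 2: 3; order 3: 4; order 6: 12.
Total: 20.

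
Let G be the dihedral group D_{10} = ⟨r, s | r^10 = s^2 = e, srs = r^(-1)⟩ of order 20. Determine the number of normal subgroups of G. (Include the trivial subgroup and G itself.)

7

G has 22 subgroups. Checking conjugation-invariance by order — order 1: 1/1 normal; order 2: 1/11 normal; order 4: 0/5 normal; order 5: 1/1 normal; order 10: 3/3 normal; order 20: 1/1 normal.
Total normal subgroups: 7.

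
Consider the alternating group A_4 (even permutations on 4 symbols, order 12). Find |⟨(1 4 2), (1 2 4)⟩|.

3

|⟨(1 4 2)⟩| = 3 and |⟨(1 2 4)⟩| = 3, so |H| is a multiple of lcm(3, 3) = 3 and divides |G| = 12.
Closing under the operation: H = {e, (1 2 4), (1 4 2)}, so |H| = 3.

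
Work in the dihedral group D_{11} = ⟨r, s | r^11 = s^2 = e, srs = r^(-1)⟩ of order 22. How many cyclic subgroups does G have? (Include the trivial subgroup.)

13

A cyclic subgroup of order d is generated by each of its φ(d) elements of order d, so the cyclic subgroups of order d number (#elements of order d)/φ(d).
Cyclic subgroups by order — order 1: 1; order 2: 11; order 11: 1.
Total: 13.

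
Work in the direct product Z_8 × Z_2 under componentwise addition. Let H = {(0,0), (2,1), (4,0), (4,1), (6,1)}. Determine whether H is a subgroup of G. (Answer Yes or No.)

|H| = 5 does not divide |G| = 16, so by Lagrange H is not a subgroup.

No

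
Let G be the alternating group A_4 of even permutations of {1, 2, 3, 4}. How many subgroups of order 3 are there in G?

|G| = 12 and 3 | 12, so subgroups of order 3 are possible by Lagrange.
The subgroups of order 3 are: {e, (1 2 3), (1 3 2)}; {e, (1 2 4), (1 4 2)}; {e, (1 3 4), (1 4 3)}; {e, (2 3 4), (2 4 3)}.
So G has 4 subgroups of order 3.

4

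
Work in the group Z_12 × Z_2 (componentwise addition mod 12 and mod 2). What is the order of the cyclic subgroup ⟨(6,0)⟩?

2

The order of (6,0) in Z_12 × Z_2 is lcm(ord(6) in Z_12, ord(0) in Z_2).
ord(6) = 2 and ord(0) = 1, so |⟨(6,0)⟩| = lcm(2, 1) = 2.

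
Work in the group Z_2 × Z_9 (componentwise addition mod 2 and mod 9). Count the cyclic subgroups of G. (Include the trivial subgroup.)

Each element a generates a cyclic subgroup ⟨a⟩; distinct elements may generate the same one (a cyclic group of order d has φ(d) generators).
Cyclic subgroups by order — order 1: 1; order 2: 1; order 3: 1; order 6: 1; order 9: 1; order 18: 1.
Total: 6.

6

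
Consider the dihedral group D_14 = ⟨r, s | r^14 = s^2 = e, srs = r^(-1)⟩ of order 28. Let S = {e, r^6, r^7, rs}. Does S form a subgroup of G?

No

r^6 ∈ S but its inverse r^8 ∉ S, so S is not a subgroup.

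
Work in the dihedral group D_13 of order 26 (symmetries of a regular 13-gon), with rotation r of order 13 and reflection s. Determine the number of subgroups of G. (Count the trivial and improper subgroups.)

16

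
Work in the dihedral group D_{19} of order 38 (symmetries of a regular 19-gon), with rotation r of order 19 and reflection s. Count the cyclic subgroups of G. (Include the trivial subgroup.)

A cyclic subgroup of order d is generated by each of its φ(d) elements of order d, so the cyclic subgroups of order d number (#elements of order d)/φ(d).
Cyclic subgroups by order — order 1: 1; order 2: 19; order 19: 1.
Total: 21.

21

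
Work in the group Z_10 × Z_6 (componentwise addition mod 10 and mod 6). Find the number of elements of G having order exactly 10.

12

An element (a,b) has order lcm(ord(a), ord(b)); count pairs with lcm equal to 10.
Enumerating gives 12 such elements.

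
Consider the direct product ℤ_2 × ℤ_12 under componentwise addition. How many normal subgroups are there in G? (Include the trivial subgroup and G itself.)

G is abelian, so every subgroup is normal.
G has 16 subgroups in total, hence 16 normal subgroups.

16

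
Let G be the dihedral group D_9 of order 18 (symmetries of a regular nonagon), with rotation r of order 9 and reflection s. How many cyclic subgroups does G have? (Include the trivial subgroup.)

Each element a generates a cyclic subgroup ⟨a⟩; distinct elements may generate the same one (a cyclic group of order d has φ(d) generators).
Cyclic subgroups by order — order 1: 1; order 2: 9; order 3: 1; order 9: 1.
Total: 12.

12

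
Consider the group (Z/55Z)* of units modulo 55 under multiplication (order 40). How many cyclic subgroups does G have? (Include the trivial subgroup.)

12

A cyclic subgroup of order d is generated by each of its φ(d) elements of order d, so the cyclic subgroups of order d number (#elements of order d)/φ(d).
Cyclic subgroups by order — order 1: 1; order 2: 3; order 4: 2; order 5: 1; order 10: 3; order 20: 2.
Total: 12.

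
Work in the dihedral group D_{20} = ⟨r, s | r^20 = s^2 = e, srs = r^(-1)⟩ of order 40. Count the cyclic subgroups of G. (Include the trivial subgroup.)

A cyclic subgroup of order d is generated by each of its φ(d) elements of order d, so the cyclic subgroups of order d number (#elements of order d)/φ(d).
Cyclic subgroups by order — order 1: 1; order 2: 21; order 4: 1; order 5: 1; order 10: 1; order 20: 1.
Total: 26.

26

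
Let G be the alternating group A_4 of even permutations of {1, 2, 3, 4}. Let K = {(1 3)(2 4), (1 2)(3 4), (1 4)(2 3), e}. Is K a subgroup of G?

|K| = 4 divides |G| = 12, consistent with Lagrange.
K contains the identity, every element's inverse is in K, and K is closed under ∘: it is a subgroup.

Yes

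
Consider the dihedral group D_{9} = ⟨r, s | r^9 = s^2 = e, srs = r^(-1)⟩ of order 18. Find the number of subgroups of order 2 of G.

|G| = 18 and 2 | 18, so subgroups of order 2 are possible by Lagrange.
The subgroups of order 2 are: {e, r^2s}; {e, r^3s}; {e, r^4s}; {e, r^5s}; … (9 in all).
So G has 9 subgroups of order 2.

9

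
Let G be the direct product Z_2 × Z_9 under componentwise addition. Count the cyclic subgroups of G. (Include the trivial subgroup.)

6

Group the elements of G by the cyclic subgroup they generate; each cyclic subgroup of order d accounts for φ(d) elements.
Cyclic subgroups by order — order 1: 1; order 2: 1; order 3: 1; order 6: 1; order 9: 1; order 18: 1.
Total: 6.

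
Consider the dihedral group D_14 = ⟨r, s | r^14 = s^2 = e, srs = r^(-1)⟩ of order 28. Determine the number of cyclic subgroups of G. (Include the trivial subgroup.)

Each element a generates a cyclic subgroup ⟨a⟩; distinct elements may generate the same one (a cyclic group of order d has φ(d) generators).
Cyclic subgroups by order — order 1: 1; order 2: 15; order 7: 1; order 14: 1.
Total: 18.

18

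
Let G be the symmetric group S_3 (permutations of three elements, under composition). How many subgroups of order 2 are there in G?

3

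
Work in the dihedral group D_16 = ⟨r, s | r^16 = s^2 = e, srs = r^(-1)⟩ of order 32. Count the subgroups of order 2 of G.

|G| = 32 and 2 | 32, so subgroups of order 2 are possible by Lagrange.
The subgroups of order 2 are: {e, r^10s}; {e, r^11s}; {e, r^12s}; {e, r^13s}; … (17 in all).
So G has 17 subgroups of order 2.

17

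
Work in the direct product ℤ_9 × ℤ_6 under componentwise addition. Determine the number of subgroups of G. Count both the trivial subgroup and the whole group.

|G| = 54, so by Lagrange every subgroup order divides 54. Divisors: 1, 2, 3, 6, 9, 18, 27, 54.
Subgroups by order — order 1: 1; order 2: 1; order 3: 4; order 6: 4; order 9: 4; order 18: 4; order 27: 1; order 54: 1.
Total: 1 + 1 + 4 + 4 + 4 + 4 + 1 + 1 = 20.

20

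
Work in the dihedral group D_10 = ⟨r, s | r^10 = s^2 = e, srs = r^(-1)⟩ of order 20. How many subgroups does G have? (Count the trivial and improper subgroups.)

22

|G| = 20, so by Lagrange every subgroup order divides 20. Divisors: 1, 2, 4, 5, 10, 20.
Subgroups by order — order 1: 1; order 2: 11; order 4: 5; order 5: 1; order 10: 3; order 20: 1.
Total: 1 + 11 + 5 + 1 + 3 + 1 = 22.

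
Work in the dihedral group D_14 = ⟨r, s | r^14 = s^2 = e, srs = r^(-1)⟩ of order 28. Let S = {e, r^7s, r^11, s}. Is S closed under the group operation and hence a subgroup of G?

r^11 ∈ S but its inverse r^3 ∉ S, so S is not a subgroup.

No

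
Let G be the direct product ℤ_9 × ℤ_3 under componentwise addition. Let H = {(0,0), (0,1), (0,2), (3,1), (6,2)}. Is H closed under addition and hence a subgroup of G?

No

|H| = 5 does not divide |G| = 27, so by Lagrange H is not a subgroup.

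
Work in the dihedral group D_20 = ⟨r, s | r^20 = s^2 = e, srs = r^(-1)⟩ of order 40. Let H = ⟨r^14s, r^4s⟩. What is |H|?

4

|⟨r^14s⟩| = 2 and |⟨r^4s⟩| = 2, so |H| is a multiple of lcm(2, 2) = 2 and divides |G| = 40.
Closing under the operation: H = {e, r^10, r^4s, r^14s}, so |H| = 4.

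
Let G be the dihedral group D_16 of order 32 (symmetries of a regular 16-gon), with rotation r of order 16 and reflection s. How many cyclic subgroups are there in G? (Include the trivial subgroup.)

Each element a generates a cyclic subgroup ⟨a⟩; distinct elements may generate the same one (a cyclic group of order d has φ(d) generators).
Cyclic subgroups by order — order 1: 1; order 2: 17; order 4: 1; order 8: 1; order 16: 1.
Total: 21.

21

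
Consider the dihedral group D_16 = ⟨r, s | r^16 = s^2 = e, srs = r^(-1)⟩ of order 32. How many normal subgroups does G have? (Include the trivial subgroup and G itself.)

G has 36 subgroups. Checking conjugation-invariance by order — order 1: 1/1 normal; order 2: 1/17 normal; order 4: 1/9 normal; order 8: 1/5 normal; order 16: 3/3 normal; order 32: 1/1 normal.
Total normal subgroups: 8.

8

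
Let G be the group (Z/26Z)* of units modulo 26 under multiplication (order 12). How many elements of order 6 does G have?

The elements of order 6 are: 17, 23.
That's 2.

2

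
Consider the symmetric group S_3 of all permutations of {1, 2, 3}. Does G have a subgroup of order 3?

Yes

3 | 6. A subgroup of order 3 is {e, (1 2 3), (1 3 2)}.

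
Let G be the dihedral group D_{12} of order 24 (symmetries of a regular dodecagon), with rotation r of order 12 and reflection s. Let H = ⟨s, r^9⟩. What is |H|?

8

|⟨s⟩| = 2 and |⟨r^9⟩| = 4, so |H| is a multiple of lcm(2, 4) = 4 and divides |G| = 24.
Closing under the operation: H = {e, r^3, r^6, r^9, s, r^3s, r^6s, r^9s}, so |H| = 8.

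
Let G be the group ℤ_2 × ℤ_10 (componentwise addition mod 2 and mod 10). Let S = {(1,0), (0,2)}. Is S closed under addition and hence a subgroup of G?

No

The identity (0,0) ∉ S, so S is not a subgroup.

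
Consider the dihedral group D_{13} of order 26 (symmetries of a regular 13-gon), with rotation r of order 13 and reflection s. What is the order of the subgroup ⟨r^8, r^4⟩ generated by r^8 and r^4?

|⟨r^8⟩| = 13 and |⟨r^4⟩| = 13, so |H| is a multiple of lcm(13, 13) = 13 and divides |G| = 26.
Closing under the operation: H = {e, r, r^2, r^3, r^4, r^5, r^6, r^7, r^8, r^9, r^10, r^11, r^12}, so |H| = 13.

13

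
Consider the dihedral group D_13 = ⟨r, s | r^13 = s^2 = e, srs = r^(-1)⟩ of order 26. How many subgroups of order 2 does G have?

|G| = 26 and 2 | 26, so subgroups of order 2 are possible by Lagrange.
The subgroups of order 2 are: {e, r^10s}; {e, r^11s}; {e, r^12s}; {e, r^2s}; … (13 in all).
So G has 13 subgroups of order 2.

13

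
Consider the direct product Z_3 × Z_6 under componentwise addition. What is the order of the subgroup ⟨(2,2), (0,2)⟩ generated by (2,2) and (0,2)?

|⟨(2,2)⟩| = 3 and |⟨(0,2)⟩| = 3, so |H| is a multiple of lcm(3, 3) = 3 and divides |G| = 18.
Closing under the operation: H = {(0,0), (0,2), (0,4), (1,0), (1,2), (1,4), (2,0), (2,2), (2,4)}, so |H| = 9.

9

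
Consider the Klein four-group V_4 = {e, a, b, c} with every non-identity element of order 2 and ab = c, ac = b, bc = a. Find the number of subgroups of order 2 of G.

3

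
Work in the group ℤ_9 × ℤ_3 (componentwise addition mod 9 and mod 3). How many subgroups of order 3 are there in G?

|G| = 27 and 3 | 27, so subgroups of order 3 are possible by Lagrange.
The subgroups of order 3 are: {(0,0), (0,1), (0,2)}; {(0,0), (3,0), (6,0)}; {(0,0), (3,1), (6,2)}; {(0,0), (3,2), (6,1)}.
So G has 4 subgroups of order 3.

4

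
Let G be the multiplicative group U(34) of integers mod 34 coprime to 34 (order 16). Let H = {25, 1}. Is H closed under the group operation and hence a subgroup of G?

No

25 ∈ H but its inverse 15 ∉ H, so H is not a subgroup.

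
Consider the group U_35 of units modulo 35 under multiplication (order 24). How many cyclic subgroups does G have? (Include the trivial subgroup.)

A cyclic subgroup of order d is generated by each of its φ(d) elements of order d, so the cyclic subgroups of order d number (#elements of order d)/φ(d).
Cyclic subgroups by order — order 1: 1; order 2: 3; order 3: 1; order 4: 2; order 6: 3; order 12: 2.
Total: 12.

12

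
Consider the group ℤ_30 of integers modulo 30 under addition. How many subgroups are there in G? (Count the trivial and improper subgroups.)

8

A cyclic group of order 30 has exactly one subgroup for each divisor of 30.
Divisors of 30: 1, 2, 3, 5, 6, 10, 15, 30.
So ℤ_30 has 8 subgroups.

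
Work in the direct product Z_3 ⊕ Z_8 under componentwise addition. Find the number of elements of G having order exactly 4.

2

An element (a,b) has order lcm(ord(a), ord(b)); count pairs with lcm equal to 4.
Enumerating gives 2 such elements.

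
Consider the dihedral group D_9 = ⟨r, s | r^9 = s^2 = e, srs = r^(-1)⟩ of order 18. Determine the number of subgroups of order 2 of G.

9

|G| = 18 and 2 | 18, so subgroups of order 2 are possible by Lagrange.
The subgroups of order 2 are: {e, r^2s}; {e, r^3s}; {e, r^4s}; {e, r^5s}; … (9 in all).
So G has 9 subgroups of order 2.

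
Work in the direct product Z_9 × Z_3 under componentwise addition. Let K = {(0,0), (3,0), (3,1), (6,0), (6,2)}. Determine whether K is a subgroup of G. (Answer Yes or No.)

No

|K| = 5 does not divide |G| = 27, so by Lagrange K is not a subgroup.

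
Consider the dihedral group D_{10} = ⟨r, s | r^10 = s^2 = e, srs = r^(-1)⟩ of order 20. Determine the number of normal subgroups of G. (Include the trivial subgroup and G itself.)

7

G has 22 subgroups. Checking conjugation-invariance by order — order 1: 1/1 normal; order 2: 1/11 normal; order 4: 0/5 normal; order 5: 1/1 normal; order 10: 3/3 normal; order 20: 1/1 normal.
Total normal subgroups: 7.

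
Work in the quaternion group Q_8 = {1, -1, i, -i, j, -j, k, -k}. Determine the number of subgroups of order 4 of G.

3

|G| = 8 and 4 | 8, so subgroups of order 4 are possible by Lagrange.
The subgroups of order 4 are: {1, -1, i, -i}; {1, -1, j, -j}; {1, -1, k, -k}.
So G has 3 subgroups of order 4.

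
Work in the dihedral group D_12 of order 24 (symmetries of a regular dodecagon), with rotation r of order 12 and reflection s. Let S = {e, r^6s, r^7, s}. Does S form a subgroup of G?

r^7 ∈ S but its inverse r^5 ∉ S, so S is not a subgroup.

No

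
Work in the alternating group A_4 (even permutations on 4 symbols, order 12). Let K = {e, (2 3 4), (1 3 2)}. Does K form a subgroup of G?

No

(1 3 2) ∈ K but its inverse (1 2 3) ∉ K, so K is not a subgroup.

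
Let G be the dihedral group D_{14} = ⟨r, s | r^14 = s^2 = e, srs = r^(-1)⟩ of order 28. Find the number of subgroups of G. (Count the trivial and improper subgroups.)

28

|G| = 28, so by Lagrange every subgroup order divides 28. Divisors: 1, 2, 4, 7, 14, 28.
Subgroups by order — order 1: 1; order 2: 15; order 4: 7; order 7: 1; order 14: 3; order 28: 1.
Total: 1 + 15 + 7 + 1 + 3 + 1 = 28.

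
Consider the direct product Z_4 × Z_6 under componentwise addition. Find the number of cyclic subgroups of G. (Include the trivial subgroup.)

Each element a generates a cyclic subgroup ⟨a⟩; distinct elements may generate the same one (a cyclic group of order d has φ(d) generators).
Cyclic subgroups by order — order 1: 1; order 2: 3; order 3: 1; order 4: 2; order 6: 3; order 12: 2.
Total: 12.

12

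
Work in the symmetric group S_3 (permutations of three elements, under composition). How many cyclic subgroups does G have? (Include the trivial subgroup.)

A cyclic subgroup of order d is generated by each of its φ(d) elements of order d, so the cyclic subgroups of order d number (#elements of order d)/φ(d).
Cyclic subgroups by order — order 1: 1; order 2: 3; order 3: 1.
Total: 5.

5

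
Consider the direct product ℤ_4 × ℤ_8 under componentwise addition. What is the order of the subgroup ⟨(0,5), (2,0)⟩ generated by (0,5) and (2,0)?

|⟨(0,5)⟩| = 8 and |⟨(2,0)⟩| = 2, so |H| is a multiple of lcm(8, 2) = 8 and divides |G| = 32.
Closing under the operation: H = {(0,0), (0,1), (0,2), (0,3), (0,4), (0,5), (0,6), (0,7), (2,0), (2,1), (2,2), (2,3), (2,4), (2,5), (2,6), (2,7)}, so |H| = 16.

16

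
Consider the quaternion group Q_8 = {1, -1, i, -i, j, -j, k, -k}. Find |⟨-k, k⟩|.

4

|⟨-k⟩| = 4 and |⟨k⟩| = 4, so |H| is a multiple of lcm(4, 4) = 4 and divides |G| = 8.
Closing under the operation: H = {1, -1, k, -k}, so |H| = 4.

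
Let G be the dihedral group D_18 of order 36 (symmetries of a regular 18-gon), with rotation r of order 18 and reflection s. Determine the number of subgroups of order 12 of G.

|G| = 36 and 12 | 36, so subgroups of order 12 are possible by Lagrange.
The subgroups of order 12 are: {e, r^3, r^6, r^9, r^12, r^15, rs, r^4s, r^7s, r^10s, r^13s, r^16s}; {e, r^3, r^6, r^9, r^12, r^15, r^2s, r^5s, r^8s, r^11s, r^14s, r^17s}; {e, r^3, r^6, r^9, r^12, r^15, s, r^3s, r^6s, r^9s, r^12s, r^15s}.
So G has 3 subgroups of order 12.

3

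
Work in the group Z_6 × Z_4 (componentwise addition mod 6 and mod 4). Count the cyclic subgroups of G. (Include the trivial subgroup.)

12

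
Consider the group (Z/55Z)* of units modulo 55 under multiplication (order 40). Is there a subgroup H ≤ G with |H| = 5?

5 | 40. A subgroup of order 5 is {1, 16, 26, 31, 36}.

Yes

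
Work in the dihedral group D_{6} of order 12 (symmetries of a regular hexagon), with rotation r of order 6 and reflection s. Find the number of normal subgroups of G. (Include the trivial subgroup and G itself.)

7

G has 16 subgroups. Checking conjugation-invariance by order — order 1: 1/1 normal; order 2: 1/7 normal; order 3: 1/1 normal; order 4: 0/3 normal; order 6: 3/3 normal; order 12: 1/1 normal.
Total normal subgroups: 7.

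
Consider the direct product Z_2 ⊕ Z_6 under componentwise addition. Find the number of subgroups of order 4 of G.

|G| = 12 and 4 | 12, so subgroups of order 4 are possible by Lagrange.
The subgroups of order 4 are: {(0,0), (0,3), (1,0), (1,3)}.
So G has 1 subgroup of order 4.

1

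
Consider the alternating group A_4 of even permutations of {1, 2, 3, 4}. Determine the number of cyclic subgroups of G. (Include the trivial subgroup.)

Group the elements of G by the cyclic subgroup they generate; each cyclic subgroup of order d accounts for φ(d) elements.
Cyclic subgroups by order — order 1: 1; order 2: 3; order 3: 4.
Total: 8.

8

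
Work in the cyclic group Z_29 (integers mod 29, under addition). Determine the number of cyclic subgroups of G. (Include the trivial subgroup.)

2

A cyclic subgroup of order d is generated by each of its φ(d) elements of order d, so the cyclic subgroups of order d number (#elements of order d)/φ(d).
Cyclic subgroups by order — order 1: 1; order 29: 1.
Total: 2.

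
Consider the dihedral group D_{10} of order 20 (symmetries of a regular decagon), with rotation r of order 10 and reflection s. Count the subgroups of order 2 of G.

11

|G| = 20 and 2 | 20, so subgroups of order 2 are possible by Lagrange.
The subgroups of order 2 are: {e, r^2s}; {e, r^3s}; {e, r^4s}; {e, r^5}; … (11 in all).
So G has 11 subgroups of order 2.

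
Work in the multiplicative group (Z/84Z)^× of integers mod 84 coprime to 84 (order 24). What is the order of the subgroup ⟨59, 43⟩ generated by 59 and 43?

12

|⟨59⟩| = 6 and |⟨43⟩| = 2, so |H| is a multiple of lcm(6, 2) = 6 and divides |G| = 24.
Closing under the operation: H = {1, 5, 17, 25, 37, 41, 43, 47, 59, 67, 79, 83}, so |H| = 12.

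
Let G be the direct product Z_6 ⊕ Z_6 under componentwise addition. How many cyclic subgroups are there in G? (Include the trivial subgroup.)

Group the elements of G by the cyclic subgroup they generate; each cyclic subgroup of order d accounts for φ(d) elements.
Cyclic subgroups by order — order 1: 1; order 2: 3; order 3: 4; order 6: 12.
Total: 20.

20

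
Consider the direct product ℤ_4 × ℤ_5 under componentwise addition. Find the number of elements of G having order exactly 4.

An element (a,b) has order lcm(ord(a), ord(b)); count pairs with lcm equal to 4.
Enumerating gives 2 such elements.

2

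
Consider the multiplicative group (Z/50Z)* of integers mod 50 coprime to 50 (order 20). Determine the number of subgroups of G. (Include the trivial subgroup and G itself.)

|G| = 20, so by Lagrange every subgroup order divides 20. Divisors: 1, 2, 4, 5, 10, 20.
Subgroups by order — order 1: 1; order 2: 1; order 4: 1; order 5: 1; order 10: 1; order 20: 1.
Total: 1 + 1 + 1 + 1 + 1 + 1 = 6.

6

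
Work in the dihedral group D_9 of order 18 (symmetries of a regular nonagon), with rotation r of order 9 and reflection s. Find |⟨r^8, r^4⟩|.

|⟨r^8⟩| = 9 and |⟨r^4⟩| = 9, so |H| is a multiple of lcm(9, 9) = 9 and divides |G| = 18.
Closing under the operation: H = {e, r, r^2, r^3, r^4, r^5, r^6, r^7, r^8}, so |H| = 9.

9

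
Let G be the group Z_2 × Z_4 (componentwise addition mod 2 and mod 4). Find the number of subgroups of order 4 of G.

3

|G| = 8 and 4 | 8, so subgroups of order 4 are possible by Lagrange.
The subgroups of order 4 are: {(0,0), (0,1), (0,2), (0,3)}; {(0,0), (0,2), (1,0), (1,2)}; {(0,0), (0,2), (1,1), (1,3)}.
So G has 3 subgroups of order 4.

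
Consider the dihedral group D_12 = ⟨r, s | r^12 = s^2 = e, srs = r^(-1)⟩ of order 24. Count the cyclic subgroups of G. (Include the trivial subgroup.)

A cyclic subgroup of order d is generated by each of its φ(d) elements of order d, so the cyclic subgroups of order d number (#elements of order d)/φ(d).
Cyclic subgroups by order — order 1: 1; order 2: 13; order 3: 1; order 4: 1; order 6: 1; order 12: 1.
Total: 18.

18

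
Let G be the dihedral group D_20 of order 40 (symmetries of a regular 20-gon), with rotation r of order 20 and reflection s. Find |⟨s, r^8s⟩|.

10

|⟨s⟩| = 2 and |⟨r^8s⟩| = 2, so |H| is a multiple of lcm(2, 2) = 2 and divides |G| = 40.
Closing under the operation: H = {e, r^4, r^8, r^12, r^16, s, r^4s, r^8s, r^12s, r^16s}, so |H| = 10.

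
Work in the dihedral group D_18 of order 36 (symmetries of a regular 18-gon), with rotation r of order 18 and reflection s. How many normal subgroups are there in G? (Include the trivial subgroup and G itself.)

G has 45 subgroups. Checking conjugation-invariance by order — order 1: 1/1 normal; order 2: 1/19 normal; order 3: 1/1 normal; order 4: 0/9 normal; order 6: 1/7 normal; order 9: 1/1 normal; order 12: 0/3 normal; order 18: 3/3 normal; order 36: 1/1 normal.
Total normal subgroups: 9.

9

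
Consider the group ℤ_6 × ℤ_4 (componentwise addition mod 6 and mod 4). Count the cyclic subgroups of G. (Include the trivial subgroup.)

Each element a generates a cyclic subgroup ⟨a⟩; distinct elements may generate the same one (a cyclic group of order d has φ(d) generators).
Cyclic subgroups by order — order 1: 1; order 2: 3; order 3: 1; order 4: 2; order 6: 3; order 12: 2.
Total: 12.

12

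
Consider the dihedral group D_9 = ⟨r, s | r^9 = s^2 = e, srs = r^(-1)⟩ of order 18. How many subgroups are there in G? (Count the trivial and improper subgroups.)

16

|G| = 18, so by Lagrange every subgroup order divides 18. Divisors: 1, 2, 3, 6, 9, 18.
Subgroups by order — order 1: 1; order 2: 9; order 3: 1; order 6: 3; order 9: 1; order 18: 1.
Total: 1 + 9 + 1 + 3 + 1 + 1 = 16.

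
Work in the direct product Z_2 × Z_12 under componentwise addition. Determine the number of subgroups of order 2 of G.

3

|G| = 24 and 2 | 24, so subgroups of order 2 are possible by Lagrange.
The subgroups of order 2 are: {(0,0), (0,6)}; {(0,0), (1,0)}; {(0,0), (1,6)}.
So G has 3 subgroups of order 2.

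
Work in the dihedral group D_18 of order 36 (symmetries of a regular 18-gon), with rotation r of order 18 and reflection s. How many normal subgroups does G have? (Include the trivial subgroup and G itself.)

G has 45 subgroups. Checking conjugation-invariance by order — order 1: 1/1 normal; order 2: 1/19 normal; order 3: 1/1 normal; order 4: 0/9 normal; order 6: 1/7 normal; order 9: 1/1 normal; order 12: 0/3 normal; order 18: 3/3 normal; order 36: 1/1 normal.
Total normal subgroups: 9.

9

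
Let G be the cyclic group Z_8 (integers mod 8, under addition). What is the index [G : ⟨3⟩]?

1

|⟨3⟩| = 8 and |G| = 8.
By Lagrange, [G : H] = |G|/|H| = 8/8 = 1.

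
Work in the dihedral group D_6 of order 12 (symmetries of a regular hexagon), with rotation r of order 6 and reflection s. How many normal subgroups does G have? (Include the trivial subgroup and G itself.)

G has 16 subgroups. Checking conjugation-invariance by order — order 1: 1/1 normal; order 2: 1/7 normal; order 3: 1/1 normal; order 4: 0/3 normal; order 6: 3/3 normal; order 12: 1/1 normal.
Total normal subgroups: 7.

7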